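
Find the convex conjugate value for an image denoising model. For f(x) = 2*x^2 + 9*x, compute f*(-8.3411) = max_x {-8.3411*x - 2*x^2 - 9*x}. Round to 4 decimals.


f*(y) = sup_x {y*x - a*x^2 - b*x} = sup_x {(y-b)*x - a*x^2}
FOC: (y - b) - 2a*x = 0 => x* = (y - b)/(2a)
x* = (-8.3411 - 9)/(2*2) = -4.3353
f*(-8.3411) = (y-b)^2/(4a) = (-8.3411 - 9)^2/(4*2)
= 300.7137/8 = 37.5892


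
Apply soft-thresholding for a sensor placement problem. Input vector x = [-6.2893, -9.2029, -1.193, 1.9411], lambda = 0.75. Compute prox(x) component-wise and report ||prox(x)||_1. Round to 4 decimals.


Soft-thresholding with lambda = 0.75:
prox(-6.2893) = sign(-6.2893)*max(|-6.2893| - 0.75, 0) = -5.5393
prox(-9.2029) = sign(-9.2029)*max(|-9.2029| - 0.75, 0) = -8.4529
prox(-1.193) = sign(-1.193)*max(|-1.193| - 0.75, 0) = -0.443
prox(1.9411) = sign(1.9411)*max(|1.9411| - 0.75, 0) = 1.1911
prox(x) = [-5.5393, -8.4529, -0.443, 1.1911]
||prox(x)||_1 = 5.5393 + 8.4529 + 0.443 + 1.1911 = 15.6263


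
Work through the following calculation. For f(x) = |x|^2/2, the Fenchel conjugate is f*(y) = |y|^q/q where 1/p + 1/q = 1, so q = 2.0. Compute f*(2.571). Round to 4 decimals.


The conjugate exponent q satisfies 1/p + 1/q = 1.
p = 2, so q = 2/(2 - 1) = 2.0
|y|^q = 2.571^2.0 = 6.61
f*(2.571) = 6.61 / 2.0 = 3.305


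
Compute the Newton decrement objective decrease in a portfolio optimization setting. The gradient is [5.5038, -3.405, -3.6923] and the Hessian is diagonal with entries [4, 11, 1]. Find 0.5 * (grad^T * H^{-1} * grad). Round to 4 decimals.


Step 1: H is diagonal, so H^(-1) * g = [1.376, -0.3095, -3.6923].
Step 2: g^T H^(-1) g = sum_i g_i^2 / H_ii
  = (5.5038)^2/4 + (-3.405)^2/11 + (-3.6923)^2/1
  = 7.573 + 1.054 + 13.6331 = 22.26
Step 3: Objective decrease = 0.5 * g^T H^(-1) g = 11.13


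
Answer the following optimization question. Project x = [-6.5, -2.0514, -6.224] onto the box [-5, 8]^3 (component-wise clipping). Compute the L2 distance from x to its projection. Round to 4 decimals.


Project each component onto [-5, 8].
clip(-6.5) = -5.0, clip(-2.0514) = -2.0514, clip(-6.224) = -5.0
Projection = [-5.0, -2.0514, -5.0]
Squared diffs: [2.25, 0.0, 1.4982]
Distance = sqrt(3.7482) = 1.936


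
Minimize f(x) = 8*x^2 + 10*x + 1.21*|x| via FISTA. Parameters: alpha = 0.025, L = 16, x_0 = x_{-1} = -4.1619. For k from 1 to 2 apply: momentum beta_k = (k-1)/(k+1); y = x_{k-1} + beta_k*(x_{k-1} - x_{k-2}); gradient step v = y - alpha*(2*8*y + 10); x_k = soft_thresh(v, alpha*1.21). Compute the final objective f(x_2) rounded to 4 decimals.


FISTA on f(x) = 8*x^2 + 10*x + 1.21*|x|
L = 16, alpha = 0.025
Iteration 1: beta = 0.0, y = -4.1619 + 0.0*(-4.1619 + 4.1619) = -4.1619
  grad(y) = -56.5904, v = y - alpha*grad = -2.7471
  prox(v) = soft_thresh(-2.7471, 0.0303) = -2.7169
Iteration 2: beta = 0.3333, y = -2.7169 + 0.3333*(-2.7169 + 4.1619) = -2.2352
  grad(y) = -25.7635, v = y - alpha*grad = -1.5911
  prox(v) = soft_thresh(-1.5911, 0.0303) = -1.5609
f(x_2) = 8*(-1.5609)^2 + 10*(-1.5609) + 1.21*|-1.5609| = 5.7707


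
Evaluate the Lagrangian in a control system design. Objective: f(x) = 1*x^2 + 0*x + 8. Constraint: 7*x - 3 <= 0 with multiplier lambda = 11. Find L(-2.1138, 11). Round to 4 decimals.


Step 1: Evaluate f(x).
f(-2.1138) = 1*(-2.1138)^2 + 0*(-2.1138) + 8 = 12.4682
Step 2: Evaluate g(x).
g(-2.1138) = 7*-2.1138 - 3 = -17.7966
Step 3: Compute Lagrangian.
L = 12.4682 + 11*-17.7966 = -183.2944


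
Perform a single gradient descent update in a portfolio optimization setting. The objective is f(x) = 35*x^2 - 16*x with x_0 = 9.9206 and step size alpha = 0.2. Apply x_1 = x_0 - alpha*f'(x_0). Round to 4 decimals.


We compute the gradient at x_0 and apply the update.
f'(x) = 70*x - 16
f'(9.9206) = 70*9.9206 - 16 = 678.442
x_1 = 9.9206 - 0.2*678.442 = -125.7678


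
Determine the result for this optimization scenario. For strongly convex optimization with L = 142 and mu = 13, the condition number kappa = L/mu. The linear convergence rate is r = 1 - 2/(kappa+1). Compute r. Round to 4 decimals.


Step 1: Compute the condition number.
kappa = L/mu = 142/13 = 10.9231
Step 2: Compute the convergence rate.
r = 1 - 2/(kappa + 1) = 1 - 2*mu/(L + mu) = (L - mu)/(L + mu) = 129/155 = 0.8323


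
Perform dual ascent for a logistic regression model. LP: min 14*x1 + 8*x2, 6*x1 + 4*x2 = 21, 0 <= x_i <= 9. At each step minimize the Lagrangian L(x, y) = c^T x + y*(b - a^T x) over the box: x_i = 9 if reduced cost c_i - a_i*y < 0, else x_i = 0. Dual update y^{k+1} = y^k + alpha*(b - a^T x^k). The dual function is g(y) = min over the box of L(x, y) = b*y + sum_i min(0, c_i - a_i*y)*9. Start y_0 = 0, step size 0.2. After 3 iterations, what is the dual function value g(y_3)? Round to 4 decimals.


Dual ascent for LP: min 14*x1 + 8*x2, 6*x1 + 4*x2 = 21, 0 <= x_i <= 9
Step 1: y^k = 0.0, reduced costs: (14.0, 8.0)
  x^k = (0.0, 0.0), subgradient = b - a^T x = 21.0
  y^{k+1} = 0.0 + 0.2*21.0 = 4.2
Step 2: y^k = 4.2, reduced costs: (-11.2, -8.8)
  x^k = (9.0, 9.0), subgradient = b - a^T x = -69.0
  y^{k+1} = 4.2 + 0.2*-69.0 = -9.6
Step 3: y^k = -9.6, reduced costs: (71.6, 46.4)
  x^k = (0.0, 0.0), subgradient = b - a^T x = 21.0
  y^{k+1} = -9.6 + 0.2*21.0 = -5.4
Dual objective at y_3 = -5.4: reduced costs (46.4, 29.6), box minimizer x = (0.0, 0.0)
g(y_3) = b*y + (c1 - a1*y)*x1 + (c2 - a2*y)*x2 = 21*(-5.4) + 46.4*0.0 + 29.6*0.0 = -113.4 + 0.0 + 0.0 = -113.4


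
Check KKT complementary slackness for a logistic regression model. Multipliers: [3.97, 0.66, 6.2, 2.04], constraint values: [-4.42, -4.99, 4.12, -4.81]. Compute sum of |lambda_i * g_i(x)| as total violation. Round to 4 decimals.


KKT complementary slackness check:
lambda_1 * g_1 = 3.97 * -4.42 = -17.5474
lambda_2 * g_2 = 0.66 * -4.99 = -3.2934
lambda_3 * g_3 = 6.2 * 4.12 = 25.544
lambda_4 * g_4 = 2.04 * -4.81 = -9.8124
Total violation = 17.5474 + 3.2934 + 25.544 + 9.8124 = 56.1972


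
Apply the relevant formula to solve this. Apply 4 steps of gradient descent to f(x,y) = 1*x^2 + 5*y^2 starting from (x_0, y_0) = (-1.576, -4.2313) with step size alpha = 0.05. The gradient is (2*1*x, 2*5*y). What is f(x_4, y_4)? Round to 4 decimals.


Gradient descent on f(x,y) = 1*x^2 + 5*y^2.
Starting point: (-1.576, -4.2313), alpha = 0.05
Step 1: grad_x = 2*1*-1.576 = -3.152, grad_y = 2*5*-4.2313 = -42.313
  x_1 = -1.576 - 0.05*-3.152 = -1.4184
  y_1 = -4.2313 - 0.05*-42.313 = -2.1157
Step 2: grad_x = 2*1*-1.4184 = -2.8368, grad_y = 2*5*-2.1157 = -21.1565
  x_2 = -1.4184 - 0.05*-2.8368 = -1.2766
  y_2 = -2.1157 - 0.05*-21.1565 = -1.0578
Step 3: grad_x = 2*1*-1.2766 = -2.5531, grad_y = 2*5*-1.0578 = -10.5783
  x_3 = -1.2766 - 0.05*-2.5531 = -1.1489
  y_3 = -1.0578 - 0.05*-10.5783 = -0.5289
Step 4: grad_x = 2*1*-1.1489 = -2.2978, grad_y = 2*5*-0.5289 = -5.2891
  x_4 = -1.1489 - 0.05*-2.2978 = -1.034
  y_4 = -0.5289 - 0.05*-5.2891 = -0.2645
f(-1.034, -0.2645) = 1*(-1.034)^2 + 5*(-0.2645)^2 = 1.4189


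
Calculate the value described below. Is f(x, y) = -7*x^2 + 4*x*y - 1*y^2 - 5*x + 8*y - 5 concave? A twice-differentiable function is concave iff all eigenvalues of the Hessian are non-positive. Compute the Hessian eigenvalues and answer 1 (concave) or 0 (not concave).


The Hessian of f(x,y) = -7*x^2 + 4*x*y - 1*y^2 - 5*x + 8*y - 5 is:
H = [[-14, 4], [4, -2]]
Trace = -14 - 2 = -16
Determinant = -14*-2 - (4)^2 = 12
Discriminant = (-16)^2 - 4*12 = 208.0
Eigenvalues: lambda_1 = -15.2111, lambda_2 = -0.7889
The function is concave.

1


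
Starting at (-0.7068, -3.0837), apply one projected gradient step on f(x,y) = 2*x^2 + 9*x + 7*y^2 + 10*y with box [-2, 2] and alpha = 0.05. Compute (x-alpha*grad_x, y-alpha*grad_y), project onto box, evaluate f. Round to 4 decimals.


Step 1: Compute gradient at (-0.7068, -3.0837).
grad_x = 2*2*-0.7068 + 9 = 6.1728
grad_y = 2*7*-3.0837 + 10 = -33.1718
Step 2: Gradient step.
x_raw = -0.7068 - 0.05*6.1728 = -1.0154
y_raw = -3.0837 - 0.05*-33.1718 = -1.4251
Step 3: Project onto [-2, 2].
x_proj = clip(-1.0154) = -1.0154
y_proj = clip(-1.4251) = -1.4251
Step 4: Evaluate f.
f(-1.0154, -1.4251) = -7.1113


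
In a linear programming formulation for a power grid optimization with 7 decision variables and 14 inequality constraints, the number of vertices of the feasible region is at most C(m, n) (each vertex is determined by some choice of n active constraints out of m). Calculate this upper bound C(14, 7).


Each vertex corresponds to some choice of n active constraints out of m, so the number of vertices is at most C(m, n) = m! / (n!(m-n)!).
m = 14, n = 7
Numerator: 14 * 13 * 12 * 11 * 10 * 9 * 8
Denominator: 7! = 5040
C(14, 7) = 3432


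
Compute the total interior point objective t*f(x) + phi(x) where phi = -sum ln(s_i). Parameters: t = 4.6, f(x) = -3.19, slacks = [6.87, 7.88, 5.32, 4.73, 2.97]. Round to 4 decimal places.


Step 1: Compute log-barrier.
ln values: [1.9272, 2.0643, 1.6715, 1.5539, 1.0886]
phi = -(1.9272 + 2.0643 + 1.6715 + 1.5539 + 1.0886) = -8.3055
Step 2: Compute augmented objective.
t*f(x) = 4.6*-3.19 = -14.674
Total = -14.674 - 8.3055 = -22.9795


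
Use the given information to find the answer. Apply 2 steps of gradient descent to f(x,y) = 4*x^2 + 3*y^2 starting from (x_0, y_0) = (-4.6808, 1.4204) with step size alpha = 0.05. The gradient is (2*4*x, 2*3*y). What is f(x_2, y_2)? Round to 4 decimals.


Gradient descent on f(x,y) = 4*x^2 + 3*y^2.
Starting point: (-4.6808, 1.4204), alpha = 0.05
Step 1: grad_x = 2*4*-4.6808 = -37.4464, grad_y = 2*3*1.4204 = 8.5224
  x_1 = -4.6808 - 0.05*-37.4464 = -2.8085
  y_1 = 1.4204 - 0.05*8.5224 = 0.9943
Step 2: grad_x = 2*4*-2.8085 = -22.4678, grad_y = 2*3*0.9943 = 5.9657
  x_2 = -2.8085 - 0.05*-22.4678 = -1.6851
  y_2 = 0.9943 - 0.05*5.9657 = 0.696
f(-1.6851, 0.696) = 4*(-1.6851)^2 + 3*0.696^2 = 12.8113


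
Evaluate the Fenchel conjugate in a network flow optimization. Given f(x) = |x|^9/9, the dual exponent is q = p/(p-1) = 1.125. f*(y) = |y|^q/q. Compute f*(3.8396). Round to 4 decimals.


The conjugate exponent q satisfies 1/p + 1/q = 1.
p = 9, so q = 9/(9 - 1) = 1.125
|y|^q = 3.8396^1.125 = 4.5428
f*(3.8396) = 4.5428 / 1.125 = 4.038


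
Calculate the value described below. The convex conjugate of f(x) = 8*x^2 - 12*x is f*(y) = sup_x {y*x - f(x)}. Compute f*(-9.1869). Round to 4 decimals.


f*(y) = sup_x {y*x - a*x^2 - b*x} = sup_x {(y-b)*x - a*x^2}
FOC: (y - b) - 2a*x = 0 => x* = (y - b)/(2a)
x* = (-9.1869 + 12)/(2*8) = 0.1758
f*(-9.1869) = (y-b)^2/(4a) = (-9.1869 + 12)^2/(4*8)
= 7.9135/32 = 0.2473


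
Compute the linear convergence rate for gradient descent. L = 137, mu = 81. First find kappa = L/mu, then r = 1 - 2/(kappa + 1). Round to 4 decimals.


Step 1: Compute the condition number.
kappa = L/mu = 137/81 = 1.6914
Step 2: Compute the convergence rate.
r = 1 - 2/(kappa + 1) = 1 - 2*mu/(L + mu) = (L - mu)/(L + mu) = 56/218 = 0.2569


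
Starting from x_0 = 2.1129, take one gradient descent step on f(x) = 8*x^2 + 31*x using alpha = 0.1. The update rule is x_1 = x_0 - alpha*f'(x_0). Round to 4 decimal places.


We compute the gradient at x_0 and apply the update.
f'(x) = 16*x + 31
f'(2.1129) = 16*2.1129 + 31 = 64.8064
x_1 = 2.1129 - 0.1*64.8064 = -4.3677


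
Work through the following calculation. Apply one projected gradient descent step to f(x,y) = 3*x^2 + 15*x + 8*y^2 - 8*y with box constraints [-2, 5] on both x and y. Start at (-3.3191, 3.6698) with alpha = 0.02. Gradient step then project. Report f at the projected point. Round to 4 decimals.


Step 1: Compute gradient at (-3.3191, 3.6698).
grad_x = 2*3*-3.3191 + 15 = -4.9146
grad_y = 2*8*3.6698 - 8 = 50.7168
Step 2: Gradient step.
x_raw = -3.3191 - 0.02*-4.9146 = -3.2208
y_raw = 3.6698 - 0.02*50.7168 = 2.6555
Step 3: Project onto [-2, 5].
x_proj = clip(-3.2208) = -2.0
y_proj = clip(2.6555) = 2.6555
Step 4: Evaluate f.
f(-2.0, 2.6555) = 17.1682


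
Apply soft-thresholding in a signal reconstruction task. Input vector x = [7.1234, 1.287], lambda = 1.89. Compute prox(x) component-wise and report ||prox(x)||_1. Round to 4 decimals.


Soft-thresholding with lambda = 1.89:
prox(7.1234) = sign(7.1234)*max(|7.1234| - 1.89, 0) = 5.2334
prox(1.287) = sign(1.287)*max(|1.287| - 1.89, 0) = 0.0
prox(x) = [5.2334, 0.0]
||prox(x)||_1 = 5.2334 + 0.0 = 5.2334


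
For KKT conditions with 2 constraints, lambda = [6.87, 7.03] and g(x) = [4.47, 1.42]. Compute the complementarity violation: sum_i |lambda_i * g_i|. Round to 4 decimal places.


KKT complementary slackness check:
lambda_1 * g_1 = 6.87 * 4.47 = 30.7089
lambda_2 * g_2 = 7.03 * 1.42 = 9.9826
Total violation = 30.7089 + 9.9826 = 40.6915


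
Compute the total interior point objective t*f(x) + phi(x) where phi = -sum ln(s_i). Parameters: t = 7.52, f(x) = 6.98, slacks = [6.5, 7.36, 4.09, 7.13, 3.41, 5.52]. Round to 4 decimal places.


Step 1: Compute log-barrier.
ln values: [1.8718, 1.9961, 1.4085, 1.9643, 1.2267, 1.7084]
phi = -(1.8718 + 1.9961 + 1.4085 + 1.9643 + 1.2267 + 1.7084) = -10.1758
Step 2: Compute augmented objective.
t*f(x) = 7.52*6.98 = 52.4896
Total = 52.4896 - 10.1758 = 42.3138


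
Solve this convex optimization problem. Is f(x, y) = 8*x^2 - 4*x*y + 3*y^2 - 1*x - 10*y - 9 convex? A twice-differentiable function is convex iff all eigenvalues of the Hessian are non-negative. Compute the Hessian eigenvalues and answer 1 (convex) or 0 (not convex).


The Hessian of f(x,y) = 8*x^2 - 4*x*y + 3*y^2 - 1*x - 10*y - 9 is:
H = [[16, -4], [-4, 6]]
Trace = 16 + 6 = 22
Determinant = 16*6 - (-4)^2 = 80
Discriminant = (22)^2 - 4*80 = 164.0
Eigenvalues: lambda_1 = 4.5969, lambda_2 = 17.4031
The function is convex.

1


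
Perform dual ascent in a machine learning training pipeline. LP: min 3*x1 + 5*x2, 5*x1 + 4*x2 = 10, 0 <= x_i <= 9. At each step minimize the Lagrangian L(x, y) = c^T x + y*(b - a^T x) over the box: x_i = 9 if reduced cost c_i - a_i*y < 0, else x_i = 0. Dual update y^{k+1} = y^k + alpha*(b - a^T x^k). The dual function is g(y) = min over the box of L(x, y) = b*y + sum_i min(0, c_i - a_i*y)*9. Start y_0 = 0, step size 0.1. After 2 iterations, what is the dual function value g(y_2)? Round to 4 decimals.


Dual ascent for LP: min 3*x1 + 5*x2, 5*x1 + 4*x2 = 10, 0 <= x_i <= 9
Step 1: y^k = 0.0, reduced costs: (3.0, 5.0)
  x^k = (0.0, 0.0), subgradient = b - a^T x = 10.0
  y^{k+1} = 0.0 + 0.1*10.0 = 1.0
Step 2: y^k = 1.0, reduced costs: (-2.0, 1.0)
  x^k = (9.0, 0.0), subgradient = b - a^T x = -35.0
  y^{k+1} = 1.0 + 0.1*-35.0 = -2.5
Dual objective at y_2 = -2.5: reduced costs (15.5, 15.0), box minimizer x = (0.0, 0.0)
g(y_2) = b*y + (c1 - a1*y)*x1 + (c2 - a2*y)*x2 = 10*(-2.5) + 15.5*0.0 + 15.0*0.0 = -25.0 + 0.0 + 0.0 = -25.0


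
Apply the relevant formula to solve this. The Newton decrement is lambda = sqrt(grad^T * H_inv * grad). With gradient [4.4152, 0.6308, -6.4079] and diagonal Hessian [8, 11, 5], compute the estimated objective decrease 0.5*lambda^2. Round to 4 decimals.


Step 1: H is diagonal, so H^(-1) * g = [0.5519, 0.0573, -1.2816].
Step 2: g^T H^(-1) g = sum_i g_i^2 / H_ii
  = (4.4152)^2/8 + (0.6308)^2/11 + (-6.4079)^2/5
  = 2.4367 + 0.0362 + 8.2122 = 10.6852
Step 3: Objective decrease = 0.5 * g^T H^(-1) g = 5.3426


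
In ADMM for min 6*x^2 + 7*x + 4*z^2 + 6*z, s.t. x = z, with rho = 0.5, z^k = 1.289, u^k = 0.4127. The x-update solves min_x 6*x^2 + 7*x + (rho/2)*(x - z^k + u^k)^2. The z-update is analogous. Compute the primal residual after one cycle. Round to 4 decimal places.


ADMM iteration with rho = 0.5, z^k = 1.289, u^k = 0.4127
Step 1: x-update.
Minimize 6*x^2 + 7*x + (0.5/2)*(x - 1.289 + 0.4127)^2
FOC: (2*6 + 0.5)*x = -7 + 0.5*(1.289 - 0.4127)
x^{k+1} = -0.5249
Step 2: z-update.
Minimize 4*z^2 + 6*z + (0.5/2)*(-0.5249 - z + 0.4127)^2
FOC: (2*4 + 0.5)*z = -6 + 0.5*(-0.5249 + 0.4127)
z^{k+1} = -0.7125
Step 3: u-update.
u^{k+1} = 0.4127 - 0.5249 + 0.7125 = 0.6002
Step 4: Primal residual = |-0.5249 + 0.7125| = 0.1875


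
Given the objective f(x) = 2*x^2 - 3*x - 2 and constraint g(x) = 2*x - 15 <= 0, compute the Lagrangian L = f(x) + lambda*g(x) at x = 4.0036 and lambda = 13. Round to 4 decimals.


Step 1: Evaluate f(x).
f(4.0036) = 2*4.0036^2 - 3*4.0036 - 2 = 18.0468
Step 2: Evaluate g(x).
g(4.0036) = 2*4.0036 - 15 = -6.9928
Step 3: Compute Lagrangian.
L = 18.0468 + 13*-6.9928 = -72.8596


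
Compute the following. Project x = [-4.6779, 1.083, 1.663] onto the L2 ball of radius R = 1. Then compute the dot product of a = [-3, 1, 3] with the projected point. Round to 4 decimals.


Step 1: Compute ||x|| (intermediates to 6 decimals).
||x|| = sqrt((-4.6779)^2 + 1.083^2 + 1.663^2) = 5.081457
Step 2: Project.
Since ||x|| > R, scale = R/||x|| = 1/5.081457 = 0.196794, proj(x) = scale * x
proj(x) = [-0.920583, 0.213128, 0.327268]
Step 3: Dot product.
a^T * proj(x) = -3*(-0.920583) + 1*0.213128 + 3*0.327268 = 3.9567


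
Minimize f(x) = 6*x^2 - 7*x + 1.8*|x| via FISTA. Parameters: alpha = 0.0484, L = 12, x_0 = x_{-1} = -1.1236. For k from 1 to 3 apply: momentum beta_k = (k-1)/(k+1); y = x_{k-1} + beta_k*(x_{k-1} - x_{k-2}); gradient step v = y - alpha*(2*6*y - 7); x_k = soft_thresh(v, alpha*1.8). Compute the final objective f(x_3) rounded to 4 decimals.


FISTA on f(x) = 6*x^2 - 7*x + 1.8*|x|
L = 12, alpha = 0.0484
Iteration 1: beta = 0.0, y = -1.1236 + 0.0*(-1.1236 + 1.1236) = -1.1236
  grad(y) = -20.4832, v = y - alpha*grad = -0.1322
  prox(v) = soft_thresh(-0.1322, 0.0871) = -0.0451
Iteration 2: beta = 0.3333, y = -0.0451 + 0.3333*(-0.0451 + 1.1236) = 0.3144
  grad(y) = -3.2271, v = y - alpha*grad = 0.4706
  prox(v) = soft_thresh(0.4706, 0.0871) = 0.3835
Iteration 3: beta = 0.5, y = 0.3835 + 0.5*(0.3835 + 0.0451) = 0.5978
  grad(y) = 0.1732, v = y - alpha*grad = 0.5894
  prox(v) = soft_thresh(0.5894, 0.0871) = 0.5023
f(x_3) = 6*0.5023^2 - 7*0.5023 + 1.8*|0.5023| = -1.0982


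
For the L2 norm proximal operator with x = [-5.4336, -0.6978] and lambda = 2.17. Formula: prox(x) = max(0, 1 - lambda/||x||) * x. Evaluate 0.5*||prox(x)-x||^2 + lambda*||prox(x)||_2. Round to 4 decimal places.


Step 1: Compute ||x||.
||x|| = 5.4782
Step 2: Compute scaling factor.
scale = max(0, 1 - 2.17/5.4782) = 0.6039
Step 3: prox(x) = [-3.2813, -0.4214]
||prox(x)|| = 3.3082
Step 4: Proximal objective.
0.5*||prox-x||^2 = 2.3545
lambda*||prox|| = 7.1788
Total = 9.5333


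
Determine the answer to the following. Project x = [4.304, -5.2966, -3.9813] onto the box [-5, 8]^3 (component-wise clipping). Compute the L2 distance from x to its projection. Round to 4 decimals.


Project each component onto [-5, 8].
clip(4.304) = 4.304, clip(-5.2966) = -5.0, clip(-3.9813) = -3.9813
Projection = [4.304, -5.0, -3.9813]
Squared diffs: [0.0, 0.088, 0.0]
Distance = sqrt(0.088) = 0.2966


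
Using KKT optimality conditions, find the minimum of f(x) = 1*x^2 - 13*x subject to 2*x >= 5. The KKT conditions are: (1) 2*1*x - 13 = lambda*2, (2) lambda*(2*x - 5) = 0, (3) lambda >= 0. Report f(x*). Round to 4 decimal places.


Step 1: Try lambda = 0 (constraint inactive).
Stationarity: 2*1*x - 13 = 0
x* = 13/(2*1) = 6.5
Check constraint: 2*6.5 = 13.0 >= 5 -- satisfied.
Step 2: Compute optimal value.
f(x*) = 1*6.5^2 - 13*6.5 = -42.25


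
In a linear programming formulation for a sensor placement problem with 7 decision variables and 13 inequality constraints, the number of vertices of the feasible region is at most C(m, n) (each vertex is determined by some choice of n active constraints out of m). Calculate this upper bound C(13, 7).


Each vertex corresponds to some choice of n active constraints out of m, so the number of vertices is at most C(m, n) = m! / (n!(m-n)!).
m = 13, n = 7
Numerator: 13 * 12 * 11 * 10 * 9 * 8 * 7
Denominator: 7! = 5040
C(13, 7) = 1716


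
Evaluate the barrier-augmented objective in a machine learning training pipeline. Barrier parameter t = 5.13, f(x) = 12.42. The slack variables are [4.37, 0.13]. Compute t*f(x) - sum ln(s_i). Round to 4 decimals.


Step 1: Compute log-barrier.
ln values: [1.4748, -2.0402]
phi = -(1.4748 - 2.0402) = 0.5655
Step 2: Compute augmented objective.
t*f(x) = 5.13*12.42 = 63.7146
Total = 63.7146 + 0.5655 = 64.2801


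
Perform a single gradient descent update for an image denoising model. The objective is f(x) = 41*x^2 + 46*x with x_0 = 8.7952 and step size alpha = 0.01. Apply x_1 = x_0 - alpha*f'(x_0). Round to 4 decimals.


We compute the gradient at x_0 and apply the update.
f'(x) = 82*x + 46
f'(8.7952) = 82*8.7952 + 46 = 767.2064
x_1 = 8.7952 - 0.01*767.2064 = 1.1231


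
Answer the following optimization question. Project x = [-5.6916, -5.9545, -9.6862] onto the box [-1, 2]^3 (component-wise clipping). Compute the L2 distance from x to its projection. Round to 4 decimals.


Project each component onto [-1, 2].
clip(-5.6916) = -1.0, clip(-5.9545) = -1.0, clip(-9.6862) = -1.0
Projection = [-1.0, -1.0, -1.0]
Squared diffs: [22.0111, 24.5471, 75.4501]
Distance = sqrt(122.0083) = 11.0457


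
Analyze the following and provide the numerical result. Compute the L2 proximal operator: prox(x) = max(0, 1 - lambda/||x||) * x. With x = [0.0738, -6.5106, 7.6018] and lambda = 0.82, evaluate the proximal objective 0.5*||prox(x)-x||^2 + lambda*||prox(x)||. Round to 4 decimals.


Step 1: Compute ||x||.
||x|| = 10.009
Step 2: Compute scaling factor.
scale = max(0, 1 - 0.82/10.009) = 0.9181
Step 3: prox(x) = [0.0678, -5.9772, 6.979]
||prox(x)|| = 9.189
Step 4: Proximal objective.
0.5*||prox-x||^2 = 0.3362
lambda*||prox|| = 7.535
Total = 7.8712


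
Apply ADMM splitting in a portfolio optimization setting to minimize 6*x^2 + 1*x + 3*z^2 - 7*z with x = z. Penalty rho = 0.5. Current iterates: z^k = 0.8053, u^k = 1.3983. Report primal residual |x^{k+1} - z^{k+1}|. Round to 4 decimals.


ADMM iteration with rho = 0.5, z^k = 0.8053, u^k = 1.3983
Step 1: x-update.
Minimize 6*x^2 + 1*x + (0.5/2)*(x - 0.8053 + 1.3983)^2
FOC: (2*6 + 0.5)*x = -1 + 0.5*(0.8053 - 1.3983)
x^{k+1} = -0.1037
Step 2: z-update.
Minimize 3*z^2 - 7*z + (0.5/2)*(-0.1037 - z + 1.3983)^2
FOC: (2*3 + 0.5)*z = 7 + 0.5*(-0.1037 + 1.3983)
z^{k+1} = 1.1765
Step 3: u-update.
u^{k+1} = 1.3983 - 0.1037 - 1.1765 = 0.1181
Step 4: Primal residual = |-0.1037 - 1.1765| = 1.2802


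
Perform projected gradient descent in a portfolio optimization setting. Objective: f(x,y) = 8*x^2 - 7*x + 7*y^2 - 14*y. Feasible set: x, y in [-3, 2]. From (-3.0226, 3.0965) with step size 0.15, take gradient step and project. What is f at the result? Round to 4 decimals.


Step 1: Compute gradient at (-3.0226, 3.0965).
grad_x = 2*8*-3.0226 - 7 = -55.3616
grad_y = 2*7*3.0965 - 14 = 29.351
Step 2: Gradient step.
x_raw = -3.0226 - 0.15*-55.3616 = 5.2816
y_raw = 3.0965 - 0.15*29.351 = -1.3062
Step 3: Project onto [-3, 2].
x_proj = clip(5.2816) = 2.0
y_proj = clip(-1.3062) = -1.3062
Step 4: Evaluate f.
f(2.0, -1.3062) = 48.2283


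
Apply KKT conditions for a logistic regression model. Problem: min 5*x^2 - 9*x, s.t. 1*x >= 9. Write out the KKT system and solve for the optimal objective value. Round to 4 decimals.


Step 1: Try lambda = 0 (constraint inactive).
x_unc = 9/(2*5) = 0.9
Check: 1*0.9 = 0.9 < 9 -- violated!
Step 2: Constraint must be active: 1*x = 9
x* = 9/1 = 9.0
lambda = (2*5*9.0 - 9)/1 = 81.0
Step 3: Compute optimal value.
f(x*) = 5*9.0^2 - 9*9.0 = 324.0


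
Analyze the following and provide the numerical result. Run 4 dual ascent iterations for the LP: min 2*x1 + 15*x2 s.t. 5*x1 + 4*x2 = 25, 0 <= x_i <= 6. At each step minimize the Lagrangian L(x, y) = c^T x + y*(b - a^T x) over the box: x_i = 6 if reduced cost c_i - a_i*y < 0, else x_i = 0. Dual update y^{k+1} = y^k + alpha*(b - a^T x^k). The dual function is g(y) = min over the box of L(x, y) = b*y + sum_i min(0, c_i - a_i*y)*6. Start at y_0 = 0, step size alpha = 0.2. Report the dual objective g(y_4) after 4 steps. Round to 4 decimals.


Dual ascent for LP: min 2*x1 + 15*x2, 5*x1 + 4*x2 = 25, 0 <= x_i <= 6
Step 1: y^k = 0.0, reduced costs: (2.0, 15.0)
  x^k = (0.0, 0.0), subgradient = b - a^T x = 25.0
  y^{k+1} = 0.0 + 0.2*25.0 = 5.0
Step 2: y^k = 5.0, reduced costs: (-23.0, -5.0)
  x^k = (6.0, 6.0), subgradient = b - a^T x = -29.0
  y^{k+1} = 5.0 + 0.2*-29.0 = -0.8
Step 3: y^k = -0.8, reduced costs: (6.0, 18.2)
  x^k = (0.0, 0.0), subgradient = b - a^T x = 25.0
  y^{k+1} = -0.8 + 0.2*25.0 = 4.2
Step 4: y^k = 4.2, reduced costs: (-19.0, -1.8)
  x^k = (6.0, 6.0), subgradient = b - a^T x = -29.0
  y^{k+1} = 4.2 + 0.2*-29.0 = -1.6
Dual objective at y_4 = -1.6: reduced costs (10.0, 21.4), box minimizer x = (0.0, 0.0)
g(y_4) = b*y + (c1 - a1*y)*x1 + (c2 - a2*y)*x2 = 25*(-1.6) + 10.0*0.0 + 21.4*0.0 = -40.0 + 0.0 + 0.0 = -40.0


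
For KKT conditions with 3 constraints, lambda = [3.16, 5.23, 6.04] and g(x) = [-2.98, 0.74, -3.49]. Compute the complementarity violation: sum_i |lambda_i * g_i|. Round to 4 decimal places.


KKT complementary slackness check:
lambda_1 * g_1 = 3.16 * -2.98 = -9.4168
lambda_2 * g_2 = 5.23 * 0.74 = 3.8702
lambda_3 * g_3 = 6.04 * -3.49 = -21.0796
Total violation = 9.4168 + 3.8702 + 21.0796 = 34.3666


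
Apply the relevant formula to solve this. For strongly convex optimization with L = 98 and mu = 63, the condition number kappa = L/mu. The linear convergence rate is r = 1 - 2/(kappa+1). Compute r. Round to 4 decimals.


Step 1: Compute the condition number.
kappa = L/mu = 98/63 = 1.5556
Step 2: Compute the convergence rate.
r = 1 - 2/(kappa + 1) = 1 - 2*mu/(L + mu) = (L - mu)/(L + mu) = 35/161 = 0.2174


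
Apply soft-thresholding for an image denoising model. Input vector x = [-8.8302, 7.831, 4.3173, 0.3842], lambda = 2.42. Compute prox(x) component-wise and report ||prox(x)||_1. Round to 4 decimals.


Soft-thresholding with lambda = 2.42:
prox(-8.8302) = sign(-8.8302)*max(|-8.8302| - 2.42, 0) = -6.4102
prox(7.831) = sign(7.831)*max(|7.831| - 2.42, 0) = 5.411
prox(4.3173) = sign(4.3173)*max(|4.3173| - 2.42, 0) = 1.8973
prox(0.3842) = sign(0.3842)*max(|0.3842| - 2.42, 0) = 0.0
prox(x) = [-6.4102, 5.411, 1.8973, 0.0]
||prox(x)||_1 = 6.4102 + 5.411 + 1.8973 + 0.0 = 13.7185


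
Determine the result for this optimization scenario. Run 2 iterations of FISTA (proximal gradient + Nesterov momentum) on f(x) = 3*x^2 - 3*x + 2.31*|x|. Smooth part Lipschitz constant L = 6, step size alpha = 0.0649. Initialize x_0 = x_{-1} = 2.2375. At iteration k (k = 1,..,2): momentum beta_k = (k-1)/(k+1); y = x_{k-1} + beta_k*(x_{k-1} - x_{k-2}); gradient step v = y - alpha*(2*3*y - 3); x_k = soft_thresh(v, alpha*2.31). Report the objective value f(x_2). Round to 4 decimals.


FISTA on f(x) = 3*x^2 - 3*x + 2.31*|x|
L = 6, alpha = 0.0649
Iteration 1: beta = 0.0, y = 2.2375 + 0.0*(2.2375 - 2.2375) = 2.2375
  grad(y) = 10.425, v = y - alpha*grad = 1.5609
  prox(v) = soft_thresh(1.5609, 0.1499) = 1.411
Iteration 2: beta = 0.3333, y = 1.411 + 0.3333*(1.411 - 2.2375) = 1.1355
  grad(y) = 3.813, v = y - alpha*grad = 0.888
  prox(v) = soft_thresh(0.888, 0.1499) = 0.7381
f(x_2) = 3*0.7381^2 - 3*0.7381 + 2.31*|0.7381| = 1.1251


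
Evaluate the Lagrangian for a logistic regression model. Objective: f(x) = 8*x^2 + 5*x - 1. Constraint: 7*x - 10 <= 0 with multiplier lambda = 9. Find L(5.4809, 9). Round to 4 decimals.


Step 1: Evaluate f(x).
f(5.4809) = 8*5.4809^2 + 5*5.4809 - 1 = 266.7266
Step 2: Evaluate g(x).
g(5.4809) = 7*5.4809 - 10 = 28.3663
Step 3: Compute Lagrangian.
L = 266.7266 + 9*28.3663 = 522.0233


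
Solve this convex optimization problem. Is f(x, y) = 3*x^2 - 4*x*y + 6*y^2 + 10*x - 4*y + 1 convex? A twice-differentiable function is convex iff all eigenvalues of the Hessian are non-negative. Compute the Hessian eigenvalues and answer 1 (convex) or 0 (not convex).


The Hessian of f(x,y) = 3*x^2 - 4*x*y + 6*y^2 + 10*x - 4*y + 1 is:
H = [[6, -4], [-4, 12]]
Trace = 6 + 12 = 18
Determinant = 6*12 - (-4)^2 = 56
Discriminant = (18)^2 - 4*56 = 100.0
Eigenvalues: lambda_1 = 4.0, lambda_2 = 14.0
The function is convex.

1


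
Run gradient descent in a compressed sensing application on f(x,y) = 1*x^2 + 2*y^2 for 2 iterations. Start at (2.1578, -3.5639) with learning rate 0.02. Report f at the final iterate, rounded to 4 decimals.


Gradient descent on f(x,y) = 1*x^2 + 2*y^2.
Starting point: (2.1578, -3.5639), alpha = 0.02
Step 1: grad_x = 2*1*2.1578 = 4.3156, grad_y = 2*2*-3.5639 = -14.2556
  x_1 = 2.1578 - 0.02*4.3156 = 2.0715
  y_1 = -3.5639 - 0.02*-14.2556 = -3.2788
Step 2: grad_x = 2*1*2.0715 = 4.143, grad_y = 2*2*-3.2788 = -13.1152
  x_2 = 2.0715 - 0.02*4.143 = 1.9886
  y_2 = -3.2788 - 0.02*-13.1152 = -3.0165
f(1.9886, -3.0165) = 1*1.9886^2 + 2*(-3.0165)^2 = 22.153


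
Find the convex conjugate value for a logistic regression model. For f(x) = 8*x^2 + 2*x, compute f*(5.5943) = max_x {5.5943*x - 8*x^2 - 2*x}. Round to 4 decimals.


f*(y) = sup_x {y*x - a*x^2 - b*x} = sup_x {(y-b)*x - a*x^2}
FOC: (y - b) - 2a*x = 0 => x* = (y - b)/(2a)
x* = (5.5943 - 2)/(2*8) = 0.2246
f*(5.5943) = (y-b)^2/(4a) = (5.5943 - 2)^2/(4*8)
= 12.919/32 = 0.4037


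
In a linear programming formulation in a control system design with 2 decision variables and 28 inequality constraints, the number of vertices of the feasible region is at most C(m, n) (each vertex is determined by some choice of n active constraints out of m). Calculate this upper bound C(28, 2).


Each vertex corresponds to some choice of n active constraints out of m, so the number of vertices is at most C(m, n) = m! / (n!(m-n)!).
m = 28, n = 2
Numerator: 28 * 27
Denominator: 2! = 2
C(28, 2) = 378


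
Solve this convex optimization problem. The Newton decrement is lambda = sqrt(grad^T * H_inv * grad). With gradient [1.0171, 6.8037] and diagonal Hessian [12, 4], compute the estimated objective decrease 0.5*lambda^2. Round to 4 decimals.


Step 1: H is diagonal, so H^(-1) * g = [0.0848, 1.7009].
Step 2: g^T H^(-1) g = sum_i g_i^2 / H_ii
  = (1.0171)^2/12 + (6.8037)^2/4
  = 0.0862 + 11.5726 = 11.6588
Step 3: Objective decrease = 0.5 * g^T H^(-1) g = 5.8294


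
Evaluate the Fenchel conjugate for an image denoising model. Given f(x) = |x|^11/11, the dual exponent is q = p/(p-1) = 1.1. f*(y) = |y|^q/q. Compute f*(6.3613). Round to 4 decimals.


The conjugate exponent q satisfies 1/p + 1/q = 1.
p = 11, so q = 11/(11 - 1) = 1.1
|y|^q = 6.3613^1.1 = 7.6542
f*(6.3613) = 7.6542 / 1.1 = 6.9584


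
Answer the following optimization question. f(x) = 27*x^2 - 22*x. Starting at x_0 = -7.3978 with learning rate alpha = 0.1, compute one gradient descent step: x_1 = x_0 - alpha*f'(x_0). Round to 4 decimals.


We compute the gradient at x_0 and apply the update.
f'(x) = 54*x - 22
f'(-7.3978) = 54*-7.3978 - 22 = -421.4812
x_1 = -7.3978 - 0.1*-421.4812 = 34.7503


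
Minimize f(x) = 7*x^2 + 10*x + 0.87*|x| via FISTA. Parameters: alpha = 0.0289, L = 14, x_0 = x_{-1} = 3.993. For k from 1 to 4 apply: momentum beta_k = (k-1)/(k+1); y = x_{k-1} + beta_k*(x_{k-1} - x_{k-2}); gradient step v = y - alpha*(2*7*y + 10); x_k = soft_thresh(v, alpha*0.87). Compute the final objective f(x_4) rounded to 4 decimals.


FISTA on f(x) = 7*x^2 + 10*x + 0.87*|x|
L = 14, alpha = 0.0289
Iteration 1: beta = 0.0, y = 3.993 + 0.0*(3.993 - 3.993) = 3.993
  grad(y) = 65.902, v = y - alpha*grad = 2.0884
  prox(v) = soft_thresh(2.0884, 0.0251) = 2.0633
Iteration 2: beta = 0.3333, y = 2.0633 + 0.3333*(2.0633 - 3.993) = 1.4201
  grad(y) = 29.8807, v = y - alpha*grad = 0.5565
  prox(v) = soft_thresh(0.5565, 0.0251) = 0.5314
Iteration 3: beta = 0.5, y = 0.5314 + 0.5*(0.5314 - 2.0633) = -0.2346
  grad(y) = 6.7155, v = y - alpha*grad = -0.4287
  prox(v) = soft_thresh(-0.4287, 0.0251) = -0.4035
Iteration 4: beta = 0.6, y = -0.4035 + 0.6*(-0.4035 - 0.5314) = -0.9645
  grad(y) = -3.5028, v = y - alpha*grad = -0.8633
  prox(v) = soft_thresh(-0.8633, 0.0251) = -0.8381
f(x_4) = 7*(-0.8381)^2 + 10*(-0.8381) + 0.87*|-0.8381| = -2.7349


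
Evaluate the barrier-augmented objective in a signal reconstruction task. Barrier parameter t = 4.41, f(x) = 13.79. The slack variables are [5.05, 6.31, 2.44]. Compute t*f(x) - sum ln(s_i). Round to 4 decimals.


Step 1: Compute log-barrier.
ln values: [1.6194, 1.8421, 0.892]
phi = -(1.6194 + 1.8421 + 0.892) = -4.3535
Step 2: Compute augmented objective.
t*f(x) = 4.41*13.79 = 60.8139
Total = 60.8139 - 4.3535 = 56.4604


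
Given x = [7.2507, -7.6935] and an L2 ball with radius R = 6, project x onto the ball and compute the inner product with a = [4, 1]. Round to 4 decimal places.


Step 1: Compute ||x|| (intermediates to 6 decimals).
||x|| = sqrt(7.2507^2 + (-7.6935)^2) = 10.571783
Step 2: Project.
Since ||x|| > R, scale = R/||x|| = 6/10.571783 = 0.567549, proj(x) = scale * x
proj(x) = [4.115128, -4.366438]
Step 3: Dot product.
a^T * proj(x) = 4*4.115128 + 1*(-4.366438) = 12.0941


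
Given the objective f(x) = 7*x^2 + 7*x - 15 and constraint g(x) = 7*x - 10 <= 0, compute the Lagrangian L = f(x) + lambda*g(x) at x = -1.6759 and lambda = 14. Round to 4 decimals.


Step 1: Evaluate f(x).
f(-1.6759) = 7*(-1.6759)^2 + 7*(-1.6759) - 15 = -7.0708
Step 2: Evaluate g(x).
g(-1.6759) = 7*-1.6759 - 10 = -21.7313
Step 3: Compute Lagrangian.
L = -7.0708 + 14*-21.7313 = -311.309


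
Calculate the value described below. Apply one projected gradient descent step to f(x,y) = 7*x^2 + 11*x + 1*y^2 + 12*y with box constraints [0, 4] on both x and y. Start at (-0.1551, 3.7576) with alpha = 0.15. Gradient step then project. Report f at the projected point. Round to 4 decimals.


Step 1: Compute gradient at (-0.1551, 3.7576).
grad_x = 2*7*-0.1551 + 11 = 8.8286
grad_y = 2*1*3.7576 + 12 = 19.5152
Step 2: Gradient step.
x_raw = -0.1551 - 0.15*8.8286 = -1.4794
y_raw = 3.7576 - 0.15*19.5152 = 0.8303
Step 3: Project onto [0, 4].
x_proj = clip(-1.4794) = 0.0
y_proj = clip(0.8303) = 0.8303
Step 4: Evaluate f.
f(0.0, 0.8303) = 10.6533


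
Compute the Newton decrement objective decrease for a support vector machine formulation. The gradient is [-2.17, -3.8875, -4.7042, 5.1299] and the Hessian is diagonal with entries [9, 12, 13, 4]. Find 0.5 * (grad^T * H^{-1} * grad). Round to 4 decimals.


Step 1: H is diagonal, so H^(-1) * g = [-0.2411, -0.324, -0.3619, 1.2825].
Step 2: g^T H^(-1) g = sum_i g_i^2 / H_ii
  = (-2.17)^2/9 + (-3.8875)^2/12 + (-4.7042)^2/13 + (5.1299)^2/4
  = 0.5232 + 1.2594 + 1.7023 + 6.579 = 10.0638
Step 3: Objective decrease = 0.5 * g^T H^(-1) g = 5.0319


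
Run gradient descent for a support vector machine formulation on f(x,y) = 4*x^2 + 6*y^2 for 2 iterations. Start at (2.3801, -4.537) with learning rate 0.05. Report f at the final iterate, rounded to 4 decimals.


Gradient descent on f(x,y) = 4*x^2 + 6*y^2.
Starting point: (2.3801, -4.537), alpha = 0.05
Step 1: grad_x = 2*4*2.3801 = 19.0408, grad_y = 2*6*-4.537 = -54.444
  x_1 = 2.3801 - 0.05*19.0408 = 1.4281
  y_1 = -4.537 - 0.05*-54.444 = -1.8148
Step 2: grad_x = 2*4*1.4281 = 11.4245, grad_y = 2*6*-1.8148 = -21.7776
  x_2 = 1.4281 - 0.05*11.4245 = 0.8568
  y_2 = -1.8148 - 0.05*-21.7776 = -0.7259
f(0.8568, -0.7259) = 4*0.8568^2 + 6*(-0.7259)^2 = 6.0984


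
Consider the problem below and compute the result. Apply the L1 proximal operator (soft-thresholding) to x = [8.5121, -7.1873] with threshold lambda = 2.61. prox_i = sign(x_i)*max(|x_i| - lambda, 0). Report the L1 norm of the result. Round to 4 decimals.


Soft-thresholding with lambda = 2.61:
prox(8.5121) = sign(8.5121)*max(|8.5121| - 2.61, 0) = 5.9021
prox(-7.1873) = sign(-7.1873)*max(|-7.1873| - 2.61, 0) = -4.5773
prox(x) = [5.9021, -4.5773]
||prox(x)||_1 = 5.9021 + 4.5773 = 10.4794


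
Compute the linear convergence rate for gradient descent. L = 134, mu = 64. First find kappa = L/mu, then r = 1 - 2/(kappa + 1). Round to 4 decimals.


Step 1: Compute the condition number.
kappa = L/mu = 134/64 = 2.0938
Step 2: Compute the convergence rate.
r = 1 - 2/(kappa + 1) = 1 - 2*mu/(L + mu) = (L - mu)/(L + mu) = 70/198 = 0.3535


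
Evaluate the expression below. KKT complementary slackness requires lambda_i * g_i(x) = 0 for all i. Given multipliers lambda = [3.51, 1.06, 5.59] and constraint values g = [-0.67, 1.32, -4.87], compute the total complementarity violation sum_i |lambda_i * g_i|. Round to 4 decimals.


KKT complementary slackness check:
lambda_1 * g_1 = 3.51 * -0.67 = -2.3517
lambda_2 * g_2 = 1.06 * 1.32 = 1.3992
lambda_3 * g_3 = 5.59 * -4.87 = -27.2233
Total violation = 2.3517 + 1.3992 + 27.2233 = 30.9742


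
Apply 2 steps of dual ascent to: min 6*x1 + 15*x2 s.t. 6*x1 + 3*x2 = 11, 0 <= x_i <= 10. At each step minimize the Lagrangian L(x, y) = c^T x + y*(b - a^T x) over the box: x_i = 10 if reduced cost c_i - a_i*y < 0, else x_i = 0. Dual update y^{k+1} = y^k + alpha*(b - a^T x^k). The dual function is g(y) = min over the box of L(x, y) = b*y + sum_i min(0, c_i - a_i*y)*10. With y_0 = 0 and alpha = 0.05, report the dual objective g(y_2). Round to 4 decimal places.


Dual ascent for LP: min 6*x1 + 15*x2, 6*x1 + 3*x2 = 11, 0 <= x_i <= 10
Step 1: y^k = 0.0, reduced costs: (6.0, 15.0)
  x^k = (0.0, 0.0), subgradient = b - a^T x = 11.0
  y^{k+1} = 0.0 + 0.05*11.0 = 0.55
Step 2: y^k = 0.55, reduced costs: (2.7, 13.35)
  x^k = (0.0, 0.0), subgradient = b - a^T x = 11.0
  y^{k+1} = 0.55 + 0.05*11.0 = 1.1
Dual objective at y_2 = 1.1: reduced costs (-0.6, 11.7), box minimizer x = (10.0, 0.0)
g(y_2) = b*y + (c1 - a1*y)*x1 + (c2 - a2*y)*x2 = 11*1.1 + (-0.6)*10.0 + 11.7*0.0 = 12.1 - 6.0 + 0.0 = 6.1


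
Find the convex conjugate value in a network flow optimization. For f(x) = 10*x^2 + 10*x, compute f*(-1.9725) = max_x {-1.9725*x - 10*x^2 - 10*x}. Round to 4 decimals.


f*(y) = sup_x {y*x - a*x^2 - b*x} = sup_x {(y-b)*x - a*x^2}
FOC: (y - b) - 2a*x = 0 => x* = (y - b)/(2a)
x* = (-1.9725 - 10)/(2*10) = -0.5986
f*(-1.9725) = (y-b)^2/(4a) = (-1.9725 - 10)^2/(4*10)
= 143.3408/40 = 3.5835


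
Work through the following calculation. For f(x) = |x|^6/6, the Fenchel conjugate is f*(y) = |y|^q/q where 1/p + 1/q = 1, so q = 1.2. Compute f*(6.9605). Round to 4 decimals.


The conjugate exponent q satisfies 1/p + 1/q = 1.
p = 6, so q = 6/(6 - 1) = 1.2
|y|^q = 6.9605^1.2 = 10.2605
f*(6.9605) = 10.2605 / 1.2 = 8.5504


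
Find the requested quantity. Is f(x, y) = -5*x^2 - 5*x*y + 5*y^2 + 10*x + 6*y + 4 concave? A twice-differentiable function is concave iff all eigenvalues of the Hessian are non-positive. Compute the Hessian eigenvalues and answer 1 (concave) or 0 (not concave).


The Hessian of f(x,y) = -5*x^2 - 5*x*y + 5*y^2 + 10*x + 6*y + 4 is:
H = [[-10, -5], [-5, 10]]
Trace = -10 + 10 = 0
Determinant = -10*10 - (-5)^2 = -125
Discriminant = (0)^2 - 4*-125 = 500.0
Eigenvalues: lambda_1 = -11.1803, lambda_2 = 11.1803
The function is not concave.

0


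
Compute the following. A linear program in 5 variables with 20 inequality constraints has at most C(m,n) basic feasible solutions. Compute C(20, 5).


Each vertex corresponds to some choice of n active constraints out of m, so the number of vertices is at most C(m, n) = m! / (n!(m-n)!).
m = 20, n = 5
Numerator: 20 * 19 * 18 * 17 * 16
Denominator: 5! = 120
C(20, 5) = 15504


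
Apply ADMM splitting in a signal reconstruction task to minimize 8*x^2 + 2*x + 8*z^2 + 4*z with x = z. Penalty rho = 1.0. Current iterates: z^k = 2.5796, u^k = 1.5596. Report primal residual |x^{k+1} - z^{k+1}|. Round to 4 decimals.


ADMM iteration with rho = 1.0, z^k = 2.5796, u^k = 1.5596
Step 1: x-update.
Minimize 8*x^2 + 2*x + (1.0/2)*(x - 2.5796 + 1.5596)^2
FOC: (2*8 + 1.0)*x = -2 + 1.0*(2.5796 - 1.5596)
x^{k+1} = -0.0576
Step 2: z-update.
Minimize 8*z^2 + 4*z + (1.0/2)*(-0.0576 - z + 1.5596)^2
FOC: (2*8 + 1.0)*z = -4 + 1.0*(-0.0576 + 1.5596)
z^{k+1} = -0.1469
Step 3: u-update.
u^{k+1} = 1.5596 - 0.0576 + 0.1469 = 1.6489
Step 4: Primal residual = |-0.0576 + 0.1469| = 0.0893


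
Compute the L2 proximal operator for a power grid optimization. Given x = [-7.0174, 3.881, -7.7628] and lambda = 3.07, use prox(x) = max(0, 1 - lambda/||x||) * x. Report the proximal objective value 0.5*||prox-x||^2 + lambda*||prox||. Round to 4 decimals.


Step 1: Compute ||x||.
||x|| = 11.161
Step 2: Compute scaling factor.
scale = max(0, 1 - 3.07/11.161) = 0.7249
Step 3: prox(x) = [-5.0872, 2.8135, -5.6275]
||prox(x)|| = 8.091
Step 4: Proximal objective.
0.5*||prox-x||^2 = 4.7125
lambda*||prox|| = 24.8394
Total = 29.5517


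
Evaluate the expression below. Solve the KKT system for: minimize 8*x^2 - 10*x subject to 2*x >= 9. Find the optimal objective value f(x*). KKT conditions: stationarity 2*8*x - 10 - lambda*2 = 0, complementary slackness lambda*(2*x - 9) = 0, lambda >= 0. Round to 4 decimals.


Step 1: Try lambda = 0 (constraint inactive).
x_unc = 10/(2*8) = 0.625
Check: 2*0.625 = 1.25 < 9 -- violated!
Step 2: Constraint must be active: 2*x = 9
x* = 9/2 = 4.5
lambda = (2*8*4.5 - 10)/2 = 31.0
Step 3: Compute optimal value.
f(x*) = 8*4.5^2 - 10*4.5 = 117.0
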